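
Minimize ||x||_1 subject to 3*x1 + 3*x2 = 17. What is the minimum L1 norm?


Axis intercepts:
  x1 = 17/3, x2 = 0: L1 = 17/3
  x1 = 0, x2 = 17/3: L1 = 17/3
x* = (17/3, 0)
||x*||_1 = 17/3.

17/3


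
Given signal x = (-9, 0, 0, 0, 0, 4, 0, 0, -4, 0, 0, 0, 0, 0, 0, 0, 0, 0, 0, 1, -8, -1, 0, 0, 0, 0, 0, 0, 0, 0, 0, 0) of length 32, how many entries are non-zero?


Non-zero positions: [0, 5, 8, 19, 20, 21].
Sparsity = 6.

6


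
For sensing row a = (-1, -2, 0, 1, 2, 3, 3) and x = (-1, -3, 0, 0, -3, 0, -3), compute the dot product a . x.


Non-zero terms: ['-1*-1', '-2*-3', '2*-3', '3*-3']
Products: [1, 6, -6, -9]
y = sum = -8.

-8


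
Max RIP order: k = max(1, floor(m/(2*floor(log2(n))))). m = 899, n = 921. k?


floor(log2(921)) = 9.
2*9 = 18.
m/(2*floor(log2(n))) = 899/18 ≈ 49.9444.
floor = 49.
k = max(1, 49) = 49.

49


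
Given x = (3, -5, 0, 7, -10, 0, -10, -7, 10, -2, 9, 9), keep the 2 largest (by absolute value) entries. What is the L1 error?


Sorted |x_i| descending: [10, 10, 10, 9, 9, 7, 7, 5, 3, 2, 0, 0]
Keep top 2: [10, 10]
Tail entries: [10, 9, 9, 7, 7, 5, 3, 2, 0, 0]
L1 error = sum of tail = 52.

52


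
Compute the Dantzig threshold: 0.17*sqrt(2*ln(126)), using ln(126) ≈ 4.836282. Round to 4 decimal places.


ln(126) ≈ 4.836282.
2*ln(n) ≈ 9.672564.
sqrt(2*ln(n)) ≈ sqrt(9.672564) ≈ 3.110075.
threshold ≈ 0.17*3.110075 = 0.52871275 ≈ 0.5287.

0.5287


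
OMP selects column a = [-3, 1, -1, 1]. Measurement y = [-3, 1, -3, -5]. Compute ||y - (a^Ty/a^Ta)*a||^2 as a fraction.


a^T a = 12.
a^T y = 8.
coeff = 8/12 = 2/3.
||r||^2 = 116/3.

116/3


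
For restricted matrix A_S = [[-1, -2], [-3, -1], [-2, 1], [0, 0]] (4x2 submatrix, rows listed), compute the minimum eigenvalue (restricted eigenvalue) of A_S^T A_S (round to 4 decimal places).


A_S^T A_S = [[14, 3], [3, 6]].
trace = 20.
det = 75.
disc = trace^2 - 4*det = 400 - 4*75 = 100.
sqrt(100) = 10.
lam_min = (20 - 10)/2 = 5 = 5.0000.

5.0000


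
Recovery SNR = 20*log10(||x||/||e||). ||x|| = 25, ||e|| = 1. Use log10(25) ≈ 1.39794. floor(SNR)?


||x||/||e|| = 25/1 = 25.
log10(25) ≈ 1.39794.
20*log10(||x||/||e||) ≈ 20*1.39794 = 27.9588.
floor(27.9588) = 27.

27


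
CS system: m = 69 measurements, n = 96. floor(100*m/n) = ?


100*m/n = 100*69/96 ≈ 71.875.
floor = 71.

71


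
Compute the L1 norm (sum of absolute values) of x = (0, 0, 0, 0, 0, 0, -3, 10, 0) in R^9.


Non-zero entries: [(6, -3), (7, 10)]
Absolute values: [3, 10]
||x||_1 = sum = 13.

13


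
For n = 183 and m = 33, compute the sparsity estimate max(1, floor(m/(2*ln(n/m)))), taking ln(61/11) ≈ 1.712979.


n/m = 183/33 = 61/11.
ln(n/m) ≈ 1.712979.
2*ln(n/m) ≈ 3.425958.
m/(2*ln(n/m)) ≈ 33/3.425958 ≈ 9.6323.
floor = 9.
k_max = max(1, 9) = 9.

9


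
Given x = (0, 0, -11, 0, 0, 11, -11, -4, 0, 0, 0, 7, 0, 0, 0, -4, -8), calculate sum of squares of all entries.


Non-zero entries: [(2, -11), (5, 11), (6, -11), (7, -4), (11, 7), (15, -4), (16, -8)]
Squares: [121, 121, 121, 16, 49, 16, 64]
||x||_2^2 = sum = 508.

508


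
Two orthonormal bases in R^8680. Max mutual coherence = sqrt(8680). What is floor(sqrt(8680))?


93^2 = 8649 <= 8680 < 8836 = 94^2, so 93 <= sqrt(8680) < 94.
floor(sqrt(8680)) = 93.

93


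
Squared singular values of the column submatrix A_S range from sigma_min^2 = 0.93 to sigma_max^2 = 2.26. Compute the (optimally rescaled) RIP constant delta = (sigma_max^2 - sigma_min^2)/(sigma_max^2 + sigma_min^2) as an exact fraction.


lambda_max - lambda_min = 2.26 - 0.93 = 1.33.
lambda_max + lambda_min = 2.26 + 0.93 = 3.19.
delta = 1.33/3.19 = 133/319.

133/319


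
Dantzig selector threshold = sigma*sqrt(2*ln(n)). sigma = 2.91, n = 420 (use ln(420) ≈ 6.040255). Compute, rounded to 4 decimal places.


ln(420) ≈ 6.040255.
2*ln(n) ≈ 12.08051.
sqrt(2*ln(n)) ≈ sqrt(12.08051) ≈ 3.475703.
threshold ≈ 2.91*3.475703 = 10.11429573 ≈ 10.1143.

10.1143


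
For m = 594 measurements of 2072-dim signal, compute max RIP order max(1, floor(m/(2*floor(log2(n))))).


floor(log2(2072)) = 11.
2*11 = 22.
m/(2*floor(log2(n))) = 594/22 ≈ 27.0.
floor = 27.
k = max(1, 27) = 27.

27


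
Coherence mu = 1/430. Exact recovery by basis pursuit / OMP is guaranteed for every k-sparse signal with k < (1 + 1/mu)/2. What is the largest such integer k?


1/mu = 430.
1 + 1/mu = 431.
(1 + 1/mu)/2 = 215.5 is not an integer, so k_max = floor(215.5) = 215.

215


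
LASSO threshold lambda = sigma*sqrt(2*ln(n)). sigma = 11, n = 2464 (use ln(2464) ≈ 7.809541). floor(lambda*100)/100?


ln(2464) ≈ 7.809541.
2*ln(n) ≈ 15.619082.
sqrt(2*ln(n)) ≈ sqrt(15.619082) ≈ 3.952098.
lambda ≈ 11*3.952098 = 43.473078.
floor(lambda*100)/100 = 43.47.

43.47


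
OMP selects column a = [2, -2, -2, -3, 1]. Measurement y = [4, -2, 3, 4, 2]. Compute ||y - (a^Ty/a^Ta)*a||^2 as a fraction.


a^T a = 22.
a^T y = -4.
coeff = -4/22 = -2/11.
||r||^2 = 531/11.

531/11


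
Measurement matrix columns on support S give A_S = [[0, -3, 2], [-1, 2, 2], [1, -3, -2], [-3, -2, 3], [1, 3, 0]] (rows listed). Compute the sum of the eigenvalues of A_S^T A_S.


Sum of eigenvalues of A_S^T A_S = trace(A_S^T A_S) = sum of squared column norms of A_S.
A_S^T A_S diagonal: [12, 35, 21].
trace = 12 + 35 + 21 = 68.

68


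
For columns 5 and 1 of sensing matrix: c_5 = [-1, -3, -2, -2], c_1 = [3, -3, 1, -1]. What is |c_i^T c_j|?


Inner product: -1*3 + -3*-3 + -2*1 + -2*-1
Products: [-3, 9, -2, 2]
Sum = 6.
|dot| = 6.

6


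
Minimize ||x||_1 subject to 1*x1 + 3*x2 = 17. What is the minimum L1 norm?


Axis intercepts:
  x1 = 17, x2 = 0: L1 = 17
  x1 = 0, x2 = 17/3: L1 = 17/3
x* = (0, 17/3)
||x*||_1 = 17/3.

17/3


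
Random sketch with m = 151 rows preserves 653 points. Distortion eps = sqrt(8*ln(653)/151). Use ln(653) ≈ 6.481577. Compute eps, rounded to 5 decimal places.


ln(653) ≈ 6.481577.
8*ln(N)/m ≈ 8*6.481577/151 ≈ 0.34339481.
eps = sqrt(0.34339481) ≈ 0.585999 ≈ 0.58600.

0.58600


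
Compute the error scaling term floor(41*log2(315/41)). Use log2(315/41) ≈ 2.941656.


log2(n/k) = log2(315/41) ≈ 2.941656.
k*log2(n/k) ≈ 41*2.941656 = 120.607896.
floor(120.607896) = 120.

120


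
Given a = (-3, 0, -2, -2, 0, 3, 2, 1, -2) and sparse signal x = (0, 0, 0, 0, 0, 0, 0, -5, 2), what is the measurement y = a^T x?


Non-zero terms: ['1*-5', '-2*2']
Products: [-5, -4]
y = sum = -9.

-9


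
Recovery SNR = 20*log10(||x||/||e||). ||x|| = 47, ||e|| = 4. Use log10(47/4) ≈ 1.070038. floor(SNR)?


||x||/||e|| = 47/4.
log10(47/4) ≈ 1.070038.
20*log10(||x||/||e||) ≈ 20*1.070038 = 21.40076.
floor(21.40076) = 21.

21


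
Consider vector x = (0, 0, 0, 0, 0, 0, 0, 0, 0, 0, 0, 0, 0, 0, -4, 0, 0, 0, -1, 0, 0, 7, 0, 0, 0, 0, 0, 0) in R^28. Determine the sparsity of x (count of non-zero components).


Non-zero positions: [14, 18, 21].
Sparsity = 3.

3


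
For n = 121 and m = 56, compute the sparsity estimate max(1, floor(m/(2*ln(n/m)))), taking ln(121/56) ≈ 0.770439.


n/m = 121/56.
ln(n/m) ≈ 0.770439.
2*ln(n/m) ≈ 1.540878.
m/(2*ln(n/m)) ≈ 56/1.540878 ≈ 36.3429.
floor = 36.
k_max = max(1, 36) = 36.

36


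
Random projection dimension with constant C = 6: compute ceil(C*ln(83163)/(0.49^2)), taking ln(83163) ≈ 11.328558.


ln(83163) ≈ 11.328558.
eps^2 = 0.49^2 = 0.2401.
C*ln(N)/eps^2 ≈ 6*11.328558/0.2401 ≈ 283.096.
m = ceil(283.096) = 284.

284


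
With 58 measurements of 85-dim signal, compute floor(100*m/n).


100*m/n = 100*58/85 ≈ 68.2353.
floor = 68.

68


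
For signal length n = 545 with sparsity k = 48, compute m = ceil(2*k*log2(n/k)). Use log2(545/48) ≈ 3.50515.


log2(n/k) = log2(545/48) ≈ 3.50515.
2*k*log2(n/k) ≈ 2*48*3.50515 = 336.4944.
m = ceil(336.4944) = 337.

337


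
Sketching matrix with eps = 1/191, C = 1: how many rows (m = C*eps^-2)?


1/eps = 191.
(1/eps)^2 = 36481.
m = 1*36481 = 36481.

36481


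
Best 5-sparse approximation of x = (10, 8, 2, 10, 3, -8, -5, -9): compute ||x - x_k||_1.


Sorted |x_i| descending: [10, 10, 9, 8, 8, 5, 3, 2]
Keep top 5: [10, 10, 9, 8, 8]
Tail entries: [5, 3, 2]
L1 error = sum of tail = 10.

10


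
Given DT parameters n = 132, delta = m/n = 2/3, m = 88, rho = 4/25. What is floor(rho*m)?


m = 2/3*132 = 88.
rho = 4/25.
rho*m = 4/25*88 = 14.08.
k = floor(14.08) = 14.

14


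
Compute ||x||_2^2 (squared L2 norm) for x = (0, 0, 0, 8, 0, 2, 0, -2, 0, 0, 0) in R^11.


Non-zero entries: [(3, 8), (5, 2), (7, -2)]
Squares: [64, 4, 4]
||x||_2^2 = sum = 72.

72


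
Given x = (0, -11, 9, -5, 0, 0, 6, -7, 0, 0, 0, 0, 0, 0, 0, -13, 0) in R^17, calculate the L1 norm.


Non-zero entries: [(1, -11), (2, 9), (3, -5), (6, 6), (7, -7), (15, -13)]
Absolute values: [11, 9, 5, 6, 7, 13]
||x||_1 = sum = 51.

51


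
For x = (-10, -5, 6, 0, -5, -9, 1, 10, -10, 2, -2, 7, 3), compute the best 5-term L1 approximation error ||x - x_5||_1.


Sorted |x_i| descending: [10, 10, 10, 9, 7, 6, 5, 5, 3, 2, 2, 1, 0]
Keep top 5: [10, 10, 10, 9, 7]
Tail entries: [6, 5, 5, 3, 2, 2, 1, 0]
L1 error = sum of tail = 24.

24


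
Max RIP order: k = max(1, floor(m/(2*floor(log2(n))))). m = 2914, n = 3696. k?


floor(log2(3696)) = 11.
2*11 = 22.
m/(2*floor(log2(n))) = 2914/22 ≈ 132.4545.
floor = 132.
k = max(1, 132) = 132.

132


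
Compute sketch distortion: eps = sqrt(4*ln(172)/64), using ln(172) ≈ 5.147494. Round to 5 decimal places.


ln(172) ≈ 5.147494.
4*ln(N)/m ≈ 4*5.147494/64 ≈ 0.32171838.
eps = sqrt(0.32171838) ≈ 0.5672022 ≈ 0.56720.

0.56720


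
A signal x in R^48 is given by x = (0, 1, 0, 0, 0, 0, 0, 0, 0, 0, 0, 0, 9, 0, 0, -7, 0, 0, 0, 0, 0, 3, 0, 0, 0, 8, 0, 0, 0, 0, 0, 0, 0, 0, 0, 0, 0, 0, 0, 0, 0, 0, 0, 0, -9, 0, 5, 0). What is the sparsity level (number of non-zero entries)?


Non-zero positions: [1, 12, 15, 21, 25, 44, 46].
Sparsity = 7.

7


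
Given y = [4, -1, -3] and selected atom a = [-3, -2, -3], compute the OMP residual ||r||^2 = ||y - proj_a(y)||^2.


a^T a = 22.
a^T y = -1.
coeff = -1/22 = -1/22.
||r||^2 = 571/22.

571/22


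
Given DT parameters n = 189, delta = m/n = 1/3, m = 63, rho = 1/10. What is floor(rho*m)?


m = 1/3*189 = 63.
rho = 1/10.
rho*m = 1/10*63 = 6.3.
k = floor(6.3) = 6.

6


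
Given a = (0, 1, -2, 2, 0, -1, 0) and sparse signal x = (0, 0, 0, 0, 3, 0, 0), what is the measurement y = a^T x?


Non-zero terms: ['0*3']
Products: [0]
y = sum = 0.

0


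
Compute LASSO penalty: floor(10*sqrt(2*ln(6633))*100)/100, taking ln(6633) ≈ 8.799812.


ln(6633) ≈ 8.799812.
2*ln(n) ≈ 17.599624.
sqrt(2*ln(n)) ≈ sqrt(17.599624) ≈ 4.195191.
lambda ≈ 10*4.195191 = 41.95191.
floor(lambda*100)/100 = 41.95.

41.95


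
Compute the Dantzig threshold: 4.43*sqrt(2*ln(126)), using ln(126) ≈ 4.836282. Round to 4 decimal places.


ln(126) ≈ 4.836282.
2*ln(n) ≈ 9.672564.
sqrt(2*ln(n)) ≈ sqrt(9.672564) ≈ 3.110075.
threshold ≈ 4.43*3.110075 = 13.77763225 ≈ 13.7776.

13.7776


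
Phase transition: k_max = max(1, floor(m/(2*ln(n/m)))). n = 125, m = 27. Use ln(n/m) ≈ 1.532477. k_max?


n/m = 125/27.
ln(n/m) ≈ 1.532477.
2*ln(n/m) ≈ 3.064954.
m/(2*ln(n/m)) ≈ 27/3.064954 ≈ 8.8093.
floor = 8.
k_max = max(1, 8) = 8.

8


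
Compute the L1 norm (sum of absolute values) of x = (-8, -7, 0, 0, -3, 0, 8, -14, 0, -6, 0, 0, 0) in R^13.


Non-zero entries: [(0, -8), (1, -7), (4, -3), (6, 8), (7, -14), (9, -6)]
Absolute values: [8, 7, 3, 8, 14, 6]
||x||_1 = sum = 46.

46


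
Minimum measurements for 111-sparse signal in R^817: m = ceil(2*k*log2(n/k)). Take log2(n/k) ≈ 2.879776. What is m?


log2(n/k) = log2(817/111) ≈ 2.879776.
2*k*log2(n/k) ≈ 2*111*2.879776 = 639.310272.
m = ceil(639.310272) = 640.

640


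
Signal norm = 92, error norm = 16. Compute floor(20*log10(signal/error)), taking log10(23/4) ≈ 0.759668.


||x||/||e|| = 92/16 = 23/4.
log10(23/4) ≈ 0.759668.
20*log10(||x||/||e||) ≈ 20*0.759668 = 15.19336.
floor(15.19336) = 15.

15


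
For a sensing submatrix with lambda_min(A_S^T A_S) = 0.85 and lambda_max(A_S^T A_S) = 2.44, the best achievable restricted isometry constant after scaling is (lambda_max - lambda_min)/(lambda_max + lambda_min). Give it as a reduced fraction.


lambda_max - lambda_min = 2.44 - 0.85 = 1.59.
lambda_max + lambda_min = 2.44 + 0.85 = 3.29.
delta = 1.59/3.29 = 159/329.

159/329


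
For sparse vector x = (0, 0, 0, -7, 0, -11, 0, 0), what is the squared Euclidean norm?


Non-zero entries: [(3, -7), (5, -11)]
Squares: [49, 121]
||x||_2^2 = sum = 170.

170


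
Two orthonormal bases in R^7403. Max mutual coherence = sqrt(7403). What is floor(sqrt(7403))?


86^2 = 7396 <= 7403 < 7569 = 87^2, so 86 <= sqrt(7403) < 87.
floor(sqrt(7403)) = 86.

86


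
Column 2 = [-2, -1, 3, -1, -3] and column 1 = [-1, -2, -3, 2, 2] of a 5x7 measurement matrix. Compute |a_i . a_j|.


Inner product: -2*-1 + -1*-2 + 3*-3 + -1*2 + -3*2
Products: [2, 2, -9, -2, -6]
Sum = -13.
|dot| = 13.

13


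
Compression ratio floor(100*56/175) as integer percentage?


100*m/n = 100*56/175 ≈ 32.0.
floor = 32.

32


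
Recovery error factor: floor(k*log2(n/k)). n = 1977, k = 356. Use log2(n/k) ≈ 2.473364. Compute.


log2(n/k) = log2(1977/356) ≈ 2.473364.
k*log2(n/k) ≈ 356*2.473364 = 880.517584.
floor(880.517584) = 880.

880


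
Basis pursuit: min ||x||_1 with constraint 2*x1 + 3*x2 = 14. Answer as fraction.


Axis intercepts:
  x1 = 7, x2 = 0: L1 = 7
  x1 = 0, x2 = 14/3: L1 = 14/3
x* = (0, 14/3)
||x*||_1 = 14/3.

14/3


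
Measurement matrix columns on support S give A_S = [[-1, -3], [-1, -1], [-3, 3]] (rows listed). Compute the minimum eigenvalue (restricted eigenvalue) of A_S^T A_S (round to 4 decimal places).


A_S^T A_S = [[11, -5], [-5, 19]].
trace = 30.
det = 184.
disc = trace^2 - 4*det = 900 - 4*184 = 164.
sqrt(164) ≈ 12.806248.
lam_min = (30 - sqrt(164))/2 ≈ (30 - 12.806248)/2 = 8.596876 ≈ 8.5969.

8.5969


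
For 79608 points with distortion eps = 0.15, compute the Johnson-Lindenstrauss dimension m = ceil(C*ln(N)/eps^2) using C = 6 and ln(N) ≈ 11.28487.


ln(79608) ≈ 11.28487.
eps^2 = 0.15^2 = 0.0225.
C*ln(N)/eps^2 ≈ 6*11.28487/0.0225 ≈ 3009.2987.
m = ceil(3009.2987) = 3010.

3010


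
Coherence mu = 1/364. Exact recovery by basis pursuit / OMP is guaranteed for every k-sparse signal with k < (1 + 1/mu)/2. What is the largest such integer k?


1/mu = 364.
1 + 1/mu = 365.
(1 + 1/mu)/2 = 182.5 is not an integer, so k_max = floor(182.5) = 182.

182


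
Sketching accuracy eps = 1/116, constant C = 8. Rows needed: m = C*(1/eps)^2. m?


1/eps = 116.
(1/eps)^2 = 13456.
m = 8*13456 = 107648.

107648


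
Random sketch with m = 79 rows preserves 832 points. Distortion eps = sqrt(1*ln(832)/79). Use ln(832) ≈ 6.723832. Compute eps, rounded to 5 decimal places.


ln(832) ≈ 6.723832.
1*ln(N)/m ≈ 1*6.723832/79 ≈ 0.0851118.
eps = sqrt(0.0851118) ≈ 0.2917393 ≈ 0.29174.

0.29174


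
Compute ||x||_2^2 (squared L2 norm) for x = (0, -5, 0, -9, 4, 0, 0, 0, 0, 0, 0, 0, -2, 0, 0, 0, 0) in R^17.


Non-zero entries: [(1, -5), (3, -9), (4, 4), (12, -2)]
Squares: [25, 81, 16, 4]
||x||_2^2 = sum = 126.

126


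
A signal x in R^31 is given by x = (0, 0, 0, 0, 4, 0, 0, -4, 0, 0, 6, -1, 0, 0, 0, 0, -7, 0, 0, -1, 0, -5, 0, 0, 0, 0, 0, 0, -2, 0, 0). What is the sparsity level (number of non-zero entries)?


Non-zero positions: [4, 7, 10, 11, 16, 19, 21, 28].
Sparsity = 8.

8


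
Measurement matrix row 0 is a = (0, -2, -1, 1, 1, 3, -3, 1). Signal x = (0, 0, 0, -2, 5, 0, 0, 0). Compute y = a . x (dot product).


Non-zero terms: ['1*-2', '1*5']
Products: [-2, 5]
y = sum = 3.

3


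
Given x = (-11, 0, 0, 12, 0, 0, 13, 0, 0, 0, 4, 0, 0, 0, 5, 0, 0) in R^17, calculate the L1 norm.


Non-zero entries: [(0, -11), (3, 12), (6, 13), (10, 4), (14, 5)]
Absolute values: [11, 12, 13, 4, 5]
||x||_1 = sum = 45.

45


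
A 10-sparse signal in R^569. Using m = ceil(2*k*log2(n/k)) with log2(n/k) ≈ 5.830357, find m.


log2(n/k) = log2(569/10) ≈ 5.830357.
2*k*log2(n/k) ≈ 2*10*5.830357 = 116.60714.
m = ceil(116.60714) = 117.

117


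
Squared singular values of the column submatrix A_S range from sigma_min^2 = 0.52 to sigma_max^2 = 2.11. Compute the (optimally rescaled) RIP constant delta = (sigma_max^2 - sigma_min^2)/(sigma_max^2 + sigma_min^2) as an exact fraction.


lambda_max - lambda_min = 2.11 - 0.52 = 1.59.
lambda_max + lambda_min = 2.11 + 0.52 = 2.63.
delta = 1.59/2.63 = 159/263.

159/263


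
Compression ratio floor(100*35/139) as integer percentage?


100*m/n = 100*35/139 ≈ 25.1799.
floor = 25.

25


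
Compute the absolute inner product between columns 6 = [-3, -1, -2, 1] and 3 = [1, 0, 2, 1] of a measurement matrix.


Inner product: -3*1 + -1*0 + -2*2 + 1*1
Products: [-3, 0, -4, 1]
Sum = -6.
|dot| = 6.

6


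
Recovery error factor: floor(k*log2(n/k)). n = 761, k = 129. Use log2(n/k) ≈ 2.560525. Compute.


log2(n/k) = log2(761/129) ≈ 2.560525.
k*log2(n/k) ≈ 129*2.560525 = 330.307725.
floor(330.307725) = 330.

330


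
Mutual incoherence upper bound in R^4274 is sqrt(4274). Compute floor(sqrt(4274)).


65^2 = 4225 <= 4274 < 4356 = 66^2, so 65 <= sqrt(4274) < 66.
floor(sqrt(4274)) = 65.

65


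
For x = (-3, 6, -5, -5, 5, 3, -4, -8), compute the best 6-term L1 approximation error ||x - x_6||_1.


Sorted |x_i| descending: [8, 6, 5, 5, 5, 4, 3, 3]
Keep top 6: [8, 6, 5, 5, 5, 4]
Tail entries: [3, 3]
L1 error = sum of tail = 6.

6


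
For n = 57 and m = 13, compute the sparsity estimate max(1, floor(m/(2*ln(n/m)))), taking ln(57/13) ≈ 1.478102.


n/m = 57/13.
ln(n/m) ≈ 1.478102.
2*ln(n/m) ≈ 2.956204.
m/(2*ln(n/m)) ≈ 13/2.956204 ≈ 4.3975.
floor = 4.
k_max = max(1, 4) = 4.

4


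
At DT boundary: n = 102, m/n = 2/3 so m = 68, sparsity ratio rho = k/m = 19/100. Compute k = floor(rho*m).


m = 2/3*102 = 68.
rho = 19/100.
rho*m = 19/100*68 = 12.92.
k = floor(12.92) = 12.

12


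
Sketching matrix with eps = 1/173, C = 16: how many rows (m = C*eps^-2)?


1/eps = 173.
(1/eps)^2 = 29929.
m = 16*29929 = 478864.

478864


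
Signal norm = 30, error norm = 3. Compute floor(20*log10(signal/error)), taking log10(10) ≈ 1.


||x||/||e|| = 30/3 = 10.
log10(10) ≈ 1.
20*log10(||x||/||e||) ≈ 20*1 = 20.
floor(20) = 20.

20


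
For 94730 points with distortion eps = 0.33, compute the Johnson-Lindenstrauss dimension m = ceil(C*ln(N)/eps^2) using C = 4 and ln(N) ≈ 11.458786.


ln(94730) ≈ 11.458786.
eps^2 = 0.33^2 = 0.1089.
C*ln(N)/eps^2 ≈ 4*11.458786/0.1089 ≈ 420.892.
m = ceil(420.892) = 421.

421


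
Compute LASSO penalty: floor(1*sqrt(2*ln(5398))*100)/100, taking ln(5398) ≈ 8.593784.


ln(5398) ≈ 8.593784.
2*ln(n) ≈ 17.187568.
sqrt(2*ln(n)) ≈ sqrt(17.187568) ≈ 4.145789.
lambda ≈ 1*4.145789 = 4.145789.
floor(lambda*100)/100 = 4.14.

4.14


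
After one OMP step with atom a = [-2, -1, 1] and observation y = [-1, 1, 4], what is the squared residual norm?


a^T a = 6.
a^T y = 5.
coeff = 5/6 = 5/6.
||r||^2 = 83/6.

83/6


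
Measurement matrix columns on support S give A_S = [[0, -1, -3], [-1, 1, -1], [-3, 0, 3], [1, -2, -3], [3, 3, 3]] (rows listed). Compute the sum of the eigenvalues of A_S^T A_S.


Sum of eigenvalues of A_S^T A_S = trace(A_S^T A_S) = sum of squared column norms of A_S.
A_S^T A_S diagonal: [20, 15, 37].
trace = 20 + 15 + 37 = 72.

72


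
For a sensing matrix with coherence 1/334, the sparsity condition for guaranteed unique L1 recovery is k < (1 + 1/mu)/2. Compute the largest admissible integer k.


1/mu = 334.
1 + 1/mu = 335.
(1 + 1/mu)/2 = 167.5 is not an integer, so k_max = floor(167.5) = 167.

167


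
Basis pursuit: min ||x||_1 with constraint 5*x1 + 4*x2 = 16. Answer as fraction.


Axis intercepts:
  x1 = 16/5, x2 = 0: L1 = 16/5
  x1 = 0, x2 = 4: L1 = 4
x* = (16/5, 0)
||x*||_1 = 16/5.

16/5


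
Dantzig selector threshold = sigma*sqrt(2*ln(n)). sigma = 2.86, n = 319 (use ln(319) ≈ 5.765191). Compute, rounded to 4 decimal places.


ln(319) ≈ 5.765191.
2*ln(n) ≈ 11.530382.
sqrt(2*ln(n)) ≈ sqrt(11.530382) ≈ 3.395642.
threshold ≈ 2.86*3.395642 = 9.71153612 ≈ 9.7115.

9.7115


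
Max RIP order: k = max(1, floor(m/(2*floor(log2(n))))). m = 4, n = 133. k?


floor(log2(133)) = 7.
2*7 = 14.
m/(2*floor(log2(n))) = 4/14 ≈ 0.2857.
floor = 0.
k = max(1, 0) = 1.

1


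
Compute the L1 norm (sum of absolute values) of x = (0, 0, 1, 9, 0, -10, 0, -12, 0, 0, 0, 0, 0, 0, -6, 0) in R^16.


Non-zero entries: [(2, 1), (3, 9), (5, -10), (7, -12), (14, -6)]
Absolute values: [1, 9, 10, 12, 6]
||x||_1 = sum = 38.

38


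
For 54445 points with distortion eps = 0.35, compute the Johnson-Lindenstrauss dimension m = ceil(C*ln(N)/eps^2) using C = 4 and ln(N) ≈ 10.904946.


ln(54445) ≈ 10.904946.
eps^2 = 0.35^2 = 0.1225.
C*ln(N)/eps^2 ≈ 4*10.904946/0.1225 ≈ 356.0799.
m = ceil(356.0799) = 357.

357


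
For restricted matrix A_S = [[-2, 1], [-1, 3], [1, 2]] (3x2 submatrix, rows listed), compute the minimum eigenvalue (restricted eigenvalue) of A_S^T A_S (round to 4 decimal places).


A_S^T A_S = [[6, -3], [-3, 14]].
trace = 20.
det = 75.
disc = trace^2 - 4*det = 400 - 4*75 = 100.
sqrt(100) = 10.
lam_min = (20 - 10)/2 = 5 = 5.0000.

5.0000


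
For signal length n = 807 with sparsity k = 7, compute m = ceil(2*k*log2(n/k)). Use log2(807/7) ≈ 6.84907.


log2(n/k) = log2(807/7) ≈ 6.84907.
2*k*log2(n/k) ≈ 2*7*6.84907 = 95.88698.
m = ceil(95.88698) = 96.

96


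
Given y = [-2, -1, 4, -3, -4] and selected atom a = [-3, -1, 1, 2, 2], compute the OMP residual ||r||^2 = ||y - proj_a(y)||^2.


a^T a = 19.
a^T y = -3.
coeff = -3/19 = -3/19.
||r||^2 = 865/19.

865/19


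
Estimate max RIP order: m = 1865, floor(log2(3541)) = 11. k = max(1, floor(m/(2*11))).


floor(log2(3541)) = 11.
2*11 = 22.
m/(2*floor(log2(n))) = 1865/22 ≈ 84.7727.
floor = 84.
k = max(1, 84) = 84.

84


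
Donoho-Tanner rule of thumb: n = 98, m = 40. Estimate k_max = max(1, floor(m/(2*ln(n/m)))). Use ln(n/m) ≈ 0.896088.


n/m = 98/40 = 49/20.
ln(n/m) ≈ 0.896088.
2*ln(n/m) ≈ 1.792176.
m/(2*ln(n/m)) ≈ 40/1.792176 ≈ 22.3192.
floor = 22.
k_max = max(1, 22) = 22.

22


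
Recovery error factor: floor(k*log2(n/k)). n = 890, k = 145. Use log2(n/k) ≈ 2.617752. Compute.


log2(n/k) = log2(890/145) ≈ 2.617752.
k*log2(n/k) ≈ 145*2.617752 = 379.57404.
floor(379.57404) = 379.

379


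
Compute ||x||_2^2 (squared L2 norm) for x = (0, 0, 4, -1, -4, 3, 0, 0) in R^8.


Non-zero entries: [(2, 4), (3, -1), (4, -4), (5, 3)]
Squares: [16, 1, 16, 9]
||x||_2^2 = sum = 42.

42


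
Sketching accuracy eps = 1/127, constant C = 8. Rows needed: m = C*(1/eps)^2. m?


1/eps = 127.
(1/eps)^2 = 16129.
m = 8*16129 = 129032.

129032


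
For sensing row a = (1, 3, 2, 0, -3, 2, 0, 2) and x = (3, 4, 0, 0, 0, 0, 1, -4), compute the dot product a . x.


Non-zero terms: ['1*3', '3*4', '0*1', '2*-4']
Products: [3, 12, 0, -8]
y = sum = 7.

7


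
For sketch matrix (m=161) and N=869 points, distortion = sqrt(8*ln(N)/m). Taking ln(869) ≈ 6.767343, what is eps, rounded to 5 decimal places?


ln(869) ≈ 6.767343.
8*ln(N)/m ≈ 8*6.767343/161 ≈ 0.33626549.
eps = sqrt(0.33626549) ≈ 0.579884 ≈ 0.57988.

0.57988


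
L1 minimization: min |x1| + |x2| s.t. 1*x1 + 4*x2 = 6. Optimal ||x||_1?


Axis intercepts:
  x1 = 6, x2 = 0: L1 = 6
  x1 = 0, x2 = 3/2: L1 = 3/2
x* = (0, 3/2)
||x*||_1 = 3/2.

3/2


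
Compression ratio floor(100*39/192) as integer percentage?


100*m/n = 100*39/192 ≈ 20.3125.
floor = 20.

20


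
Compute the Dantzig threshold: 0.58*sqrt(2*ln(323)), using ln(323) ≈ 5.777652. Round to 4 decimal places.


ln(323) ≈ 5.777652.
2*ln(n) ≈ 11.555304.
sqrt(2*ln(n)) ≈ sqrt(11.555304) ≈ 3.399309.
threshold ≈ 0.58*3.399309 = 1.97159922 ≈ 1.9716.

1.9716


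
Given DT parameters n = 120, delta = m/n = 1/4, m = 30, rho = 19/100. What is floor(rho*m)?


m = 1/4*120 = 30.
rho = 19/100.
rho*m = 19/100*30 = 5.7.
k = floor(5.7) = 5.

5


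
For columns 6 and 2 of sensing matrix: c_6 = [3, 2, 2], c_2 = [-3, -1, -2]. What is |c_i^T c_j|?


Inner product: 3*-3 + 2*-1 + 2*-2
Products: [-9, -2, -4]
Sum = -15.
|dot| = 15.

15


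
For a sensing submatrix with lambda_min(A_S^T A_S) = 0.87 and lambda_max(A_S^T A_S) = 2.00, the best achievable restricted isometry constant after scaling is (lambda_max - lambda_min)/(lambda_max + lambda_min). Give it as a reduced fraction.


lambda_max - lambda_min = 2.00 - 0.87 = 1.13.
lambda_max + lambda_min = 2.00 + 0.87 = 2.87.
delta = 1.13/2.87 = 113/287.

113/287


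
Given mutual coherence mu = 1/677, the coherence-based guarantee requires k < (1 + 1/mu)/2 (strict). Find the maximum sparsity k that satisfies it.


1/mu = 677.
1 + 1/mu = 678.
(1 + 1/mu)/2 = 339 is an integer and the inequality is strict, so k_max = 339 - 1 = 338.

338


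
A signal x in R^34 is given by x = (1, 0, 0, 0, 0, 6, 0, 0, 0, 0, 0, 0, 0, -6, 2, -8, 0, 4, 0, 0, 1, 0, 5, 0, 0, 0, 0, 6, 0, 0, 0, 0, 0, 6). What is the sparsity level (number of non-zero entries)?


Non-zero positions: [0, 5, 13, 14, 15, 17, 20, 22, 27, 33].
Sparsity = 10.

10


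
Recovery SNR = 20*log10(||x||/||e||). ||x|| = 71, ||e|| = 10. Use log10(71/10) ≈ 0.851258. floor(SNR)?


||x||/||e|| = 71/10.
log10(71/10) ≈ 0.851258.
20*log10(||x||/||e||) ≈ 20*0.851258 = 17.02516.
floor(17.02516) = 17.

17


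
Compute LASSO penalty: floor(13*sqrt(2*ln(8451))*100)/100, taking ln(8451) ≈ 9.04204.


ln(8451) ≈ 9.04204.
2*ln(n) ≈ 18.08408.
sqrt(2*ln(n)) ≈ sqrt(18.08408) ≈ 4.252538.
lambda ≈ 13*4.252538 = 55.282994.
floor(lambda*100)/100 = 55.28.

55.28


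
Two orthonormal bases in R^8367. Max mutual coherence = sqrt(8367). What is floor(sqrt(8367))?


91^2 = 8281 <= 8367 < 8464 = 92^2, so 91 <= sqrt(8367) < 92.
floor(sqrt(8367)) = 91.

91


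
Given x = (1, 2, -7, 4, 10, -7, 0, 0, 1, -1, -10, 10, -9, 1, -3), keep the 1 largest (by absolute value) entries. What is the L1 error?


Sorted |x_i| descending: [10, 10, 10, 9, 7, 7, 4, 3, 2, 1, 1, 1, 1, 0, 0]
Keep top 1: [10]
Tail entries: [10, 10, 9, 7, 7, 4, 3, 2, 1, 1, 1, 1, 0, 0]
L1 error = sum of tail = 56.

56


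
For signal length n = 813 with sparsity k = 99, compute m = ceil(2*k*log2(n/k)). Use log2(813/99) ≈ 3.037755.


log2(n/k) = log2(813/99) ≈ 3.037755.
2*k*log2(n/k) ≈ 2*99*3.037755 = 601.47549.
m = ceil(601.47549) = 602.

602


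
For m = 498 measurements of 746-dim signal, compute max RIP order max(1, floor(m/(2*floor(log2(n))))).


floor(log2(746)) = 9.
2*9 = 18.
m/(2*floor(log2(n))) = 498/18 ≈ 27.6667.
floor = 27.
k = max(1, 27) = 27.

27


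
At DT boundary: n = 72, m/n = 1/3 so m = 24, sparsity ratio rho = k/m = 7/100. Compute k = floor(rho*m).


m = 1/3*72 = 24.
rho = 7/100.
rho*m = 7/100*24 = 1.68.
k = floor(1.68) = 1.

1


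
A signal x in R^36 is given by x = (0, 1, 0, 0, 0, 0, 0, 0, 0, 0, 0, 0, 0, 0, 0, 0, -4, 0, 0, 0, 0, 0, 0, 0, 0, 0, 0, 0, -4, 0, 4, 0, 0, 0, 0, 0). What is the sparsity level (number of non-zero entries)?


Non-zero positions: [1, 16, 28, 30].
Sparsity = 4.

4


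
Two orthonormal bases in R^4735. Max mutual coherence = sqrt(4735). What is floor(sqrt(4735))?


68^2 = 4624 <= 4735 < 4761 = 69^2, so 68 <= sqrt(4735) < 69.
floor(sqrt(4735)) = 68.

68


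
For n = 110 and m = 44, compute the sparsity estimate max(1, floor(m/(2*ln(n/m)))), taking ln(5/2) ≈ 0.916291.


n/m = 110/44 = 5/2.
ln(n/m) ≈ 0.916291.
2*ln(n/m) ≈ 1.832582.
m/(2*ln(n/m)) ≈ 44/1.832582 ≈ 24.0098.
floor = 24.
k_max = max(1, 24) = 24.

24


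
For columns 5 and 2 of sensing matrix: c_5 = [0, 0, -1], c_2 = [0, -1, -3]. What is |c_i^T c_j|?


Inner product: 0*0 + 0*-1 + -1*-3
Products: [0, 0, 3]
Sum = 3.
|dot| = 3.

3


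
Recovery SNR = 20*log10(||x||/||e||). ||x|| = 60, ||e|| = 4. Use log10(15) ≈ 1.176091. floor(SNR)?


||x||/||e|| = 60/4 = 15.
log10(15) ≈ 1.176091.
20*log10(||x||/||e||) ≈ 20*1.176091 = 23.52182.
floor(23.52182) = 23.

23


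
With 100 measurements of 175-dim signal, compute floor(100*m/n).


100*m/n = 100*100/175 ≈ 57.1429.
floor = 57.

57


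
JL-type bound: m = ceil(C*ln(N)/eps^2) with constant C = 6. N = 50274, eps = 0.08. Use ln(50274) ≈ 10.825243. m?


ln(50274) ≈ 10.825243.
eps^2 = 0.08^2 = 0.0064.
C*ln(N)/eps^2 ≈ 6*10.825243/0.0064 ≈ 10148.6653.
m = ceil(10148.6653) = 10149.

10149


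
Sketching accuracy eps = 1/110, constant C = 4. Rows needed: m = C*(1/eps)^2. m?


1/eps = 110.
(1/eps)^2 = 12100.
m = 4*12100 = 48400.

48400


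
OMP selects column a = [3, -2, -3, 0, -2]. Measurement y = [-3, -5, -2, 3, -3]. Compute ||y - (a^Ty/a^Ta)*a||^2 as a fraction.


a^T a = 26.
a^T y = 13.
coeff = 13/26 = 1/2.
||r||^2 = 99/2.

99/2


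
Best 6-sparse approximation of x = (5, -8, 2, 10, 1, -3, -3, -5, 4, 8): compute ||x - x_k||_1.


Sorted |x_i| descending: [10, 8, 8, 5, 5, 4, 3, 3, 2, 1]
Keep top 6: [10, 8, 8, 5, 5, 4]
Tail entries: [3, 3, 2, 1]
L1 error = sum of tail = 9.

9


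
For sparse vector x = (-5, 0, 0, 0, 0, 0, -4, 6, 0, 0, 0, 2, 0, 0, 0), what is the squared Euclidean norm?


Non-zero entries: [(0, -5), (6, -4), (7, 6), (11, 2)]
Squares: [25, 16, 36, 4]
||x||_2^2 = sum = 81.

81


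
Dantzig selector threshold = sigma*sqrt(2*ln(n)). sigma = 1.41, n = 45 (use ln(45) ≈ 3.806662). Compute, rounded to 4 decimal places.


ln(45) ≈ 3.806662.
2*ln(n) ≈ 7.613324.
sqrt(2*ln(n)) ≈ sqrt(7.613324) ≈ 2.759225.
threshold ≈ 1.41*2.759225 = 3.89050725 ≈ 3.8905.

3.8905


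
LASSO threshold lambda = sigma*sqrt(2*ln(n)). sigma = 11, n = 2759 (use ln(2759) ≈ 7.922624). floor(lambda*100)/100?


ln(2759) ≈ 7.922624.
2*ln(n) ≈ 15.845248.
sqrt(2*ln(n)) ≈ sqrt(15.845248) ≈ 3.980609.
lambda ≈ 11*3.980609 = 43.786699.
floor(lambda*100)/100 = 43.78.

43.78


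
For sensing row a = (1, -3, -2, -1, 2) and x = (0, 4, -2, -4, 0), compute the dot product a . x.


Non-zero terms: ['-3*4', '-2*-2', '-1*-4']
Products: [-12, 4, 4]
y = sum = -4.

-4


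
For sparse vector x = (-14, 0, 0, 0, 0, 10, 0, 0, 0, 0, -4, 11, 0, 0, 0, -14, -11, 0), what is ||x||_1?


Non-zero entries: [(0, -14), (5, 10), (10, -4), (11, 11), (15, -14), (16, -11)]
Absolute values: [14, 10, 4, 11, 14, 11]
||x||_1 = sum = 64.

64


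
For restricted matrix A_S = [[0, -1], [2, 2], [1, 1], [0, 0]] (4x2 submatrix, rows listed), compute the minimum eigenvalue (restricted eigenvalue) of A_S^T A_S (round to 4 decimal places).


A_S^T A_S = [[5, 5], [5, 6]].
trace = 11.
det = 5.
disc = trace^2 - 4*det = 121 - 4*5 = 101.
sqrt(101) ≈ 10.049876.
lam_min = (11 - sqrt(101))/2 ≈ (11 - 10.049876)/2 = 0.475062 ≈ 0.4751.

0.4751


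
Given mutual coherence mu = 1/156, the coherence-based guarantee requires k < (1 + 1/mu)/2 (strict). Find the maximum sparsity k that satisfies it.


1/mu = 156.
1 + 1/mu = 157.
(1 + 1/mu)/2 = 78.5 is not an integer, so k_max = floor(78.5) = 78.

78


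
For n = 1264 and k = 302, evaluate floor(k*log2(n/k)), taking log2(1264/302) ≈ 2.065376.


log2(n/k) = log2(1264/302) ≈ 2.065376.
k*log2(n/k) ≈ 302*2.065376 = 623.743552.
floor(623.743552) = 623.

623


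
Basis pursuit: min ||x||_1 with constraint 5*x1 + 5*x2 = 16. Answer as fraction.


Axis intercepts:
  x1 = 16/5, x2 = 0: L1 = 16/5
  x1 = 0, x2 = 16/5: L1 = 16/5
x* = (16/5, 0)
||x*||_1 = 16/5.

16/5


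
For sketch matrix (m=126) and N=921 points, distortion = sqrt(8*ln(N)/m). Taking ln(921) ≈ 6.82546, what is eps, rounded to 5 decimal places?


ln(921) ≈ 6.82546.
8*ln(N)/m ≈ 8*6.82546/126 ≈ 0.43336254.
eps = sqrt(0.43336254) ≈ 0.6583028 ≈ 0.65830.

0.65830


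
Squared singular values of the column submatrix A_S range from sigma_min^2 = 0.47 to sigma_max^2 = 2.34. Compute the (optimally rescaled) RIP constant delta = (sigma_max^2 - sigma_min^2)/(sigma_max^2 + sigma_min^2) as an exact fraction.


lambda_max - lambda_min = 2.34 - 0.47 = 1.87.
lambda_max + lambda_min = 2.34 + 0.47 = 2.81.
delta = 1.87/2.81 = 187/281.

187/281


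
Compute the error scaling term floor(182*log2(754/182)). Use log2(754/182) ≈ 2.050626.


log2(n/k) = log2(754/182) ≈ 2.050626.
k*log2(n/k) ≈ 182*2.050626 = 373.213932.
floor(373.213932) = 373.

373


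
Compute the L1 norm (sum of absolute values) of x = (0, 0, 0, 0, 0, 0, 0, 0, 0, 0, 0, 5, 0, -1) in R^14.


Non-zero entries: [(11, 5), (13, -1)]
Absolute values: [5, 1]
||x||_1 = sum = 6.

6


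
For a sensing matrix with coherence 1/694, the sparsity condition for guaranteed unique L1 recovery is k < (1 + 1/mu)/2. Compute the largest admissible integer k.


1/mu = 694.
1 + 1/mu = 695.
(1 + 1/mu)/2 = 347.5 is not an integer, so k_max = floor(347.5) = 347.

347


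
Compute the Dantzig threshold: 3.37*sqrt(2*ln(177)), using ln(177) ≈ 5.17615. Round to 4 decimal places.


ln(177) ≈ 5.17615.
2*ln(n) ≈ 10.3523.
sqrt(2*ln(n)) ≈ sqrt(10.3523) ≈ 3.217499.
threshold ≈ 3.37*3.217499 = 10.84297163 ≈ 10.8430.

10.8430


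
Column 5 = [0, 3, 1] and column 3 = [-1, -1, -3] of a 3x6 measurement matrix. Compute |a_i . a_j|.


Inner product: 0*-1 + 3*-1 + 1*-3
Products: [0, -3, -3]
Sum = -6.
|dot| = 6.

6


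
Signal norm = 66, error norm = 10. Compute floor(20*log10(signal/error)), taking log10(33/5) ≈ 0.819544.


||x||/||e|| = 66/10 = 33/5.
log10(33/5) ≈ 0.819544.
20*log10(||x||/||e||) ≈ 20*0.819544 = 16.39088.
floor(16.39088) = 16.

16


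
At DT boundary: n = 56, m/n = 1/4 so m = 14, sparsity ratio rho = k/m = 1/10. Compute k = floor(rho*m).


m = 1/4*56 = 14.
rho = 1/10.
rho*m = 1/10*14 = 1.4.
k = floor(1.4) = 1.

1


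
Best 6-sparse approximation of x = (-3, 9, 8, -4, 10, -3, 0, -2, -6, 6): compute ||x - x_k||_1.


Sorted |x_i| descending: [10, 9, 8, 6, 6, 4, 3, 3, 2, 0]
Keep top 6: [10, 9, 8, 6, 6, 4]
Tail entries: [3, 3, 2, 0]
L1 error = sum of tail = 8.

8


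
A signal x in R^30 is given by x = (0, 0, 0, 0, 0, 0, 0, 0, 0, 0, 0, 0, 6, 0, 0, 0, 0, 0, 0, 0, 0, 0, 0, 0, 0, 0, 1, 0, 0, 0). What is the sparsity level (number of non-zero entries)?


Non-zero positions: [12, 26].
Sparsity = 2.

2


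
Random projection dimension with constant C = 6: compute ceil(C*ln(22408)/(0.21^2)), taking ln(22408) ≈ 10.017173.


ln(22408) ≈ 10.017173.
eps^2 = 0.21^2 = 0.0441.
C*ln(N)/eps^2 ≈ 6*10.017173/0.0441 ≈ 1362.8807.
m = ceil(1362.8807) = 1363.

1363


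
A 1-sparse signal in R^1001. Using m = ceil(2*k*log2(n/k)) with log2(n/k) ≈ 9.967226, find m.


log2(n/k) = log2(1001/1) ≈ 9.967226.
2*k*log2(n/k) ≈ 2*1*9.967226 = 19.934452.
m = ceil(19.934452) = 20.

20


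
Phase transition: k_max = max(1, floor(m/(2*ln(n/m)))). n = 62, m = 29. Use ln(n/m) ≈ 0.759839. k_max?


n/m = 62/29.
ln(n/m) ≈ 0.759839.
2*ln(n/m) ≈ 1.519678.
m/(2*ln(n/m)) ≈ 29/1.519678 ≈ 19.083.
floor = 19.
k_max = max(1, 19) = 19.

19


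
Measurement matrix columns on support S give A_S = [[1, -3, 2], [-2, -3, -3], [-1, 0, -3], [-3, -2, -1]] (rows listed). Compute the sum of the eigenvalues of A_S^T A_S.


Sum of eigenvalues of A_S^T A_S = trace(A_S^T A_S) = sum of squared column norms of A_S.
A_S^T A_S diagonal: [15, 22, 23].
trace = 15 + 22 + 23 = 60.

60


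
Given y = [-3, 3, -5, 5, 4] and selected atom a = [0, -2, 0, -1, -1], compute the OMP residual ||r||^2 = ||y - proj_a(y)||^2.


a^T a = 6.
a^T y = -15.
coeff = -15/6 = -5/2.
||r||^2 = 93/2.

93/2


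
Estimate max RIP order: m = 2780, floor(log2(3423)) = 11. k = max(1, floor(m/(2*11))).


floor(log2(3423)) = 11.
2*11 = 22.
m/(2*floor(log2(n))) = 2780/22 ≈ 126.3636.
floor = 126.
k = max(1, 126) = 126.

126


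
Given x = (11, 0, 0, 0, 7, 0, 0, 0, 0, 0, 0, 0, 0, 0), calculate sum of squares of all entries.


Non-zero entries: [(0, 11), (4, 7)]
Squares: [121, 49]
||x||_2^2 = sum = 170.

170


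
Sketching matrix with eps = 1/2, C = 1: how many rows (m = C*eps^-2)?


1/eps = 2.
(1/eps)^2 = 4.
m = 1*4 = 4.

4


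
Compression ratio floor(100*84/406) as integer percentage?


100*m/n = 100*84/406 ≈ 20.6897.
floor = 20.

20


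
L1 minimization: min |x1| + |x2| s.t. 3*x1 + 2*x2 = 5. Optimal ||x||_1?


Axis intercepts:
  x1 = 5/3, x2 = 0: L1 = 5/3
  x1 = 0, x2 = 5/2: L1 = 5/2
x* = (5/3, 0)
||x*||_1 = 5/3.

5/3


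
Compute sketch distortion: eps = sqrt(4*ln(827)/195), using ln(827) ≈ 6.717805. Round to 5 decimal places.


ln(827) ≈ 6.717805.
4*ln(N)/m ≈ 4*6.717805/195 ≈ 0.13780113.
eps = sqrt(0.13780113) ≈ 0.3712157 ≈ 0.37122.

0.37122


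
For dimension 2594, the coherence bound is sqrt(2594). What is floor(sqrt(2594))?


50^2 = 2500 <= 2594 < 2601 = 51^2, so 50 <= sqrt(2594) < 51.
floor(sqrt(2594)) = 50.

50


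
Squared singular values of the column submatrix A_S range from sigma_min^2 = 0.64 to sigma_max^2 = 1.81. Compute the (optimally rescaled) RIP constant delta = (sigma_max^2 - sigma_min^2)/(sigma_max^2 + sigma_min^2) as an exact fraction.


lambda_max - lambda_min = 1.81 - 0.64 = 1.17.
lambda_max + lambda_min = 1.81 + 0.64 = 2.45.
delta = 1.17/2.45 = 117/245.

117/245


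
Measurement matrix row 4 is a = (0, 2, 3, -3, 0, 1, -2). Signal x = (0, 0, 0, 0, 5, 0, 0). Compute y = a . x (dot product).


Non-zero terms: ['0*5']
Products: [0]
y = sum = 0.

0


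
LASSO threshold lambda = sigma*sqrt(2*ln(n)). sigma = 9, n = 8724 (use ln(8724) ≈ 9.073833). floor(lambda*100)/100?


ln(8724) ≈ 9.073833.
2*ln(n) ≈ 18.147666.
sqrt(2*ln(n)) ≈ sqrt(18.147666) ≈ 4.260008.
lambda ≈ 9*4.260008 = 38.340072.
floor(lambda*100)/100 = 38.34.

38.34


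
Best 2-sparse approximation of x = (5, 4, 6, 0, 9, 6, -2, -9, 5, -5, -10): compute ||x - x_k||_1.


Sorted |x_i| descending: [10, 9, 9, 6, 6, 5, 5, 5, 4, 2, 0]
Keep top 2: [10, 9]
Tail entries: [9, 6, 6, 5, 5, 5, 4, 2, 0]
L1 error = sum of tail = 42.

42


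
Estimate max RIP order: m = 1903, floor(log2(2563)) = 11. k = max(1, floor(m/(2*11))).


floor(log2(2563)) = 11.
2*11 = 22.
m/(2*floor(log2(n))) = 1903/22 ≈ 86.5.
floor = 86.
k = max(1, 86) = 86.

86


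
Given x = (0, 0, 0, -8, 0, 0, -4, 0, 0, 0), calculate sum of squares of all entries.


Non-zero entries: [(3, -8), (6, -4)]
Squares: [64, 16]
||x||_2^2 = sum = 80.

80


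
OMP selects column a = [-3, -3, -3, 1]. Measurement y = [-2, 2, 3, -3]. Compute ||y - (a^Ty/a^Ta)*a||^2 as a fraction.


a^T a = 28.
a^T y = -12.
coeff = -12/28 = -3/7.
||r||^2 = 146/7.

146/7


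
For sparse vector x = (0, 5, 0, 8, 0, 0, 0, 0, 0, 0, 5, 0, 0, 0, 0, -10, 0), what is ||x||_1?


Non-zero entries: [(1, 5), (3, 8), (10, 5), (15, -10)]
Absolute values: [5, 8, 5, 10]
||x||_1 = sum = 28.

28


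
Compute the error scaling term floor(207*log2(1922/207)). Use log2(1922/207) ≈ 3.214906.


log2(n/k) = log2(1922/207) ≈ 3.214906.
k*log2(n/k) ≈ 207*3.214906 = 665.485542.
floor(665.485542) = 665.

665


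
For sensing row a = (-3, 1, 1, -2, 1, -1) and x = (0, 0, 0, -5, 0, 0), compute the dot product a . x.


Non-zero terms: ['-2*-5']
Products: [10]
y = sum = 10.

10


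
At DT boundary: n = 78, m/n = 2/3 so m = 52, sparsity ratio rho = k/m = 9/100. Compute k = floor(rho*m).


m = 2/3*78 = 52.
rho = 9/100.
rho*m = 9/100*52 = 4.68.
k = floor(4.68) = 4.

4


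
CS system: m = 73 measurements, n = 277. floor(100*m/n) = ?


100*m/n = 100*73/277 ≈ 26.3538.
floor = 26.

26


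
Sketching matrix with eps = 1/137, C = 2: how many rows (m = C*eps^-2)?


1/eps = 137.
(1/eps)^2 = 18769.
m = 2*18769 = 37538.

37538


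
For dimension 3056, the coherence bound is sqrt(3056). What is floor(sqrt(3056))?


55^2 = 3025 <= 3056 < 3136 = 56^2, so 55 <= sqrt(3056) < 56.
floor(sqrt(3056)) = 55.

55
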